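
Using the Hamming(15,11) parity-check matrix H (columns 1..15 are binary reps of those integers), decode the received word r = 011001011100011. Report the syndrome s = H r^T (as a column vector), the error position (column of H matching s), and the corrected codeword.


s = (1, 1, 0, 1)^T, error position = 13, corrected codeword c = 011001011100111

Compute s = H r^T mod 2 one row at a time:
  s_1 = 1 + 1 + 1 + 0 + 0 + 0 + 1 + 1 = 5 ≡ 1 (mod 2).
  s_2 = 0 + 0 + 1 + 0 + 0 + 0 + 1 + 1 = 3 ≡ 1 (mod 2).
  s_3 = 1 + 1 + 1 + 0 + 1 + 0 + 1 + 1 = 6 ≡ 0 (mod 2).
  s_4 = 0 + 1 + 0 + 0 + 1 + 0 + 0 + 1 = 3 ≡ 1 (mod 2).
s = (1, 1, 0, 1)^T — this equals column 13 of H (binary 1101), so error is at position 13.
Correct: flip bit 13 of r = 011001011100011 to get c = 011001011100111.


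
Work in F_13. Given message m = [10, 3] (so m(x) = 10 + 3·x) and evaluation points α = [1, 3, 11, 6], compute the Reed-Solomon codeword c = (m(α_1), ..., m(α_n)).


c = [0, 6, 4, 2]

Message polynomial: m(x) = 10 + 3·x (mod 13).
For each evaluation point α_i, compute m(α_i) mod 13:
  α_1 = 1: Horner steps 3 → 0, so m(1) = 0.
  α_2 = 3: Horner steps 3 → 6, so m(3) = 6.
  α_3 = 11: Horner steps 3 → 4, so m(11) = 4.
  α_4 = 6: Horner steps 3 → 2, so m(6) = 2.
Codeword c = [0, 6, 4, 2] ∈ F_13^4.


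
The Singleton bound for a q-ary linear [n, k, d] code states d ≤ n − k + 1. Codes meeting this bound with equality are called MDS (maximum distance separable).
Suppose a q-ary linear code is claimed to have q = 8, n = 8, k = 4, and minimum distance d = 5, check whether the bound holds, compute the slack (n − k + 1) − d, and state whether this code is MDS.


Singleton RHS = n − k + 1 = 5, slack = 0, bound satisfied, MDS.

Singleton bound: d ≤ n − k + 1.
Here n = 8, k = 4, so n − k + 1 = 5.
Given d = 5, check d ≤ 5: YES.
Slack = (n − k + 1) − d = 0.
The code is MDS (slack = 0).
Description: the claimed parameters are [8, 4, 5]_8; such a code would be MDS (meets Singleton bound).


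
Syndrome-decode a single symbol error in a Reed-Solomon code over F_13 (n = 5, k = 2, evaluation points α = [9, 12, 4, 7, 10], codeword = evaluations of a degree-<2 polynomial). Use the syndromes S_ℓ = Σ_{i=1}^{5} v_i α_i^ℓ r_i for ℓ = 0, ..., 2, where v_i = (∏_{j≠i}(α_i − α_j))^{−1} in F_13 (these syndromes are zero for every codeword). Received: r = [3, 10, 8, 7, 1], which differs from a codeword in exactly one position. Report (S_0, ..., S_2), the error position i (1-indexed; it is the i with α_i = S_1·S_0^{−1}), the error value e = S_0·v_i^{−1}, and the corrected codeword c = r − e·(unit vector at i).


S = (12, 9, 10), error at position 3, error magnitude e = 8, c = [3, 10, 0, 7, 1].

Step 1: column multipliers v_i = (∏_{j≠i}(α_i − α_j))^{−1} mod 13.
  i = 1 (α = 9): (9−12)(9−4)(9−7)(9−10) = (−3)·5·2·(−1) = 30 ≡ 4, so v_1 = 4^{−1} = 10 (mod 13).
  i = 2 (α = 12): (12−9)(12−4)(12−7)(12−10) = 3·8·5·2 = 240 ≡ 6, so v_2 = 6^{−1} = 11 (mod 13).
  i = 3 (α = 4): (4−9)(4−12)(4−7)(4−10) = (−5)·(−8)·(−3)·(−6) = 720 ≡ 5, so v_3 = 5^{−1} = 8 (mod 13).
  i = 4 (α = 7): (7−9)(7−12)(7−4)(7−10) = (−2)·(−5)·3·(−3) = −90 ≡ 1, so v_4 = 1^{−1} = 1 (mod 13).
  i = 5 (α = 10): (10−9)(10−12)(10−4)(10−7) = 1·(−2)·6·3 = −36 ≡ 3, so v_5 = 3^{−1} = 9 (mod 13).
  v = [10, 11, 8, 1, 9].
Step 2: syndromes of r = [3, 10, 8, 7, 1] (all sums mod 13).
  S_0 = Σ v_i r_i = 10·3 + 11·10 + 8·8 + 1·7 + 9·1 = 220 ≡ 12.
  S_1 = Σ v_i α_i r_i = 10·9·3 + 11·12·10 + 8·4·8 + 1·7·7 + 9·10·1 = 1985 ≡ 9.
  α_i^2 mod 13 = [3, 1, 3, 10, 9].
  S_2 = Σ v_i α_i^2 r_i = 10·3·3 + 11·1·10 + 8·3·8 + 1·10·7 + 9·9·1 = 543 ≡ 10.
  S = (12, 9, 10) ≠ 0, so r is not a codeword (an error is present).
Step 3: locate the error. For a single error e at position i, S_ℓ = v_i·e·α_i^ℓ, so α_err = S_1/S_0.
  S_0^{−1} = 12^{−1} = 12 (mod 13), so α_err = 9·12 = 108 ≡ 4 = α_3. Error position i = 3.
  Consistency check: S_2/S_1 = 10·3 = 30 ≡ 4 = α_err ✓ (single-error assumption holds).
Step 4: error magnitude e = S_0/v_3 = S_0·∏_{j≠3}(α_3 − α_j) = 12·5 = 60 ≡ 8 (mod 13).
Step 5: correct position 3: c_3 = r_3 − e = 8 − 8 ≡ 0 (mod 13). Hence c = [3, 10, 0, 7, 1].
  Check: interpolating c through the α_i gives m(x) = 8 + 11·x (degree < 2) with m(α_i) = c_i for every i, so c is indeed a codeword.


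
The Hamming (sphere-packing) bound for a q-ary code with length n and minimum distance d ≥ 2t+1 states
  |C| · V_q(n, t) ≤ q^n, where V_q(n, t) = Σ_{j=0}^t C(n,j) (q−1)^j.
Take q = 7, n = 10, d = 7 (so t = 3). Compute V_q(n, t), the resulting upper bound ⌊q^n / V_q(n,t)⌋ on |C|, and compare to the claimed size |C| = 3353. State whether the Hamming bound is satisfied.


V_q(n, t) = 27601, q^n = 282475249, Hamming bound = 10234, |C| = 3353 ≤ bound (satisfied).

Step 1: Compute V_q(n, t) = Σ_{j=0}^3 C(n, j) (q−1)^j.
  j = 0: C(10,0)·(6)^0 = 1·1 = 1.
  j = 1: C(10,1)·(6)^1 = 10·6 = 60.
  j = 2: C(10,2)·(6)^2 = 45·36 = 1620.
  j = 3: C(10,3)·(6)^3 = 120·216 = 25920.
  V_q(n, t) = 1 + 60 + 1620 + 25920 = 27601.
Step 2: q^n = 7^10 = 282475249.
Step 3: Hamming bound ⌊q^n / V_q(n,t)⌋ = ⌊282475249/27601⌋ = 10234.
Step 4: Compare |C| = 3353 to 10234: satisfied.
The claimed |C| lies below the Hamming bound.


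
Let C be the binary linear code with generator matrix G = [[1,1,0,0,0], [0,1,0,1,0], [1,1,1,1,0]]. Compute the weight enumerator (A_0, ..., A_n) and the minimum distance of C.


Weight distribution: A_0 = 1, A_2 = 6, A_4 = 1. Minimum distance d = 2.

Enumerate all 2^3 = 8 messages m ∈ F_2^3.
For each, compute codeword c = mG in F_2^5, then tally its weight.
  m = 000 → c = 00000, weight = 0.
  m = 100 → c = 11000, weight = 2.
  m = 010 → c = 01010, weight = 2.
  m = 110 → c = 10010, weight = 2.
  m = 001 → c = 11110, weight = 4.
  m = 101 → c = 00110, weight = 2.
  m = 011 → c = 10100, weight = 2.
  m = 111 → c = 01100, weight = 2.
Tally weights:
  weight 0: 1 codewords.
  weight 2: 6 codewords.
  weight 4: 1 codewords.
Minimum distance d = smallest w > 0 with A_w > 0 = 2.
Sanity: Σ A_w = 8 = 2^3 = 8 ✓.


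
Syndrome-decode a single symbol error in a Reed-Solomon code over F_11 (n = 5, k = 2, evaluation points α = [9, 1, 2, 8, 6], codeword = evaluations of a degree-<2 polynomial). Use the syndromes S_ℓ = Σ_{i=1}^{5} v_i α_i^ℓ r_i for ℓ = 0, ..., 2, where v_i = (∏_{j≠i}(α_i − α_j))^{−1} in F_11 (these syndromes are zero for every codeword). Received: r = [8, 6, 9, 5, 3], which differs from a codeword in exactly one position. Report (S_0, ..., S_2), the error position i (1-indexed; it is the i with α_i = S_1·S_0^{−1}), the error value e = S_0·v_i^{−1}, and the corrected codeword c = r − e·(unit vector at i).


S = (7, 9, 10), error at position 5, error magnitude e = 4, c = [8, 6, 9, 5, 10].

Step 1: column multipliers v_i = (∏_{j≠i}(α_i − α_j))^{−1} mod 11.
  i = 1 (α = 9): (9−1)(9−2)(9−8)(9−6) = 8·7·1·3 = 168 ≡ 3, so v_1 = 3^{−1} = 4 (mod 11).
  i = 2 (α = 1): (1−9)(1−2)(1−8)(1−6) = (−8)·(−1)·(−7)·(−5) = 280 ≡ 5, so v_2 = 5^{−1} = 9 (mod 11).
  i = 3 (α = 2): (2−9)(2−1)(2−8)(2−6) = (−7)·1·(−6)·(−4) = −168 ≡ 8, so v_3 = 8^{−1} = 7 (mod 11).
  i = 4 (α = 8): (8−9)(8−1)(8−2)(8−6) = (−1)·7·6·2 = −84 ≡ 4, so v_4 = 4^{−1} = 3 (mod 11).
  i = 5 (α = 6): (6−9)(6−1)(6−2)(6−8) = (−3)·5·4·(−2) = 120 ≡ 10, so v_5 = 10^{−1} = 10 (mod 11).
  v = [4, 9, 7, 3, 10].
Step 2: syndromes of r = [8, 6, 9, 5, 3] (all sums mod 11).
  S_0 = Σ v_i r_i = 4·8 + 9·6 + 7·9 + 3·5 + 10·3 = 194 ≡ 7.
  S_1 = Σ v_i α_i r_i = 4·9·8 + 9·1·6 + 7·2·9 + 3·8·5 + 10·6·3 = 768 ≡ 9.
  α_i^2 mod 11 = [4, 1, 4, 9, 3].
  S_2 = Σ v_i α_i^2 r_i = 4·4·8 + 9·1·6 + 7·4·9 + 3·9·5 + 10·3·3 = 659 ≡ 10.
  S = (7, 9, 10) ≠ 0, so r is not a codeword (an error is present).
Step 3: locate the error. For a single error e at position i, S_ℓ = v_i·e·α_i^ℓ, so α_err = S_1/S_0.
  S_0^{−1} = 7^{−1} = 8 (mod 11), so α_err = 9·8 = 72 ≡ 6 = α_5. Error position i = 5.
  Consistency check: S_2/S_1 = 10·5 = 50 ≡ 6 = α_err ✓ (single-error assumption holds).
Step 4: error magnitude e = S_0/v_5 = S_0·∏_{j≠5}(α_5 − α_j) = 7·10 = 70 ≡ 4 (mod 11).
Step 5: correct position 5: c_5 = r_5 − e = 3 − 4 ≡ 10 (mod 11). Hence c = [8, 6, 9, 5, 10].
  Check: interpolating c through the α_i gives m(x) = 3 + 3·x (degree < 2) with m(α_i) = c_i for every i, so c is indeed a codeword.


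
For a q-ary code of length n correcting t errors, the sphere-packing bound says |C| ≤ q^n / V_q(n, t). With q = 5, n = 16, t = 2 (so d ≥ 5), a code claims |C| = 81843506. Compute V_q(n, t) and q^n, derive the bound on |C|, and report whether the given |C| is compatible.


V_q(n, t) = 1985, q^n = 152587890625, Hamming bound = 76870473, |C| = 81843506 > bound (violated).

Step 1: Compute V_q(n, t) = Σ_{j=0}^2 C(n, j) (q−1)^j.
  j = 0: C(16,0)·(4)^0 = 1·1 = 1.
  j = 1: C(16,1)·(4)^1 = 16·4 = 64.
  j = 2: C(16,2)·(4)^2 = 120·16 = 1920.
  V_q(n, t) = 1 + 64 + 1920 = 1985.
Step 2: q^n = 5^16 = 152587890625.
Step 3: Hamming bound ⌊q^n / V_q(n,t)⌋ = ⌊152587890625/1985⌋ = 76870473.
Step 4: Compare |C| = 81843506 to 76870473: violated.
The claimed |C| lies above the Hamming bound, so no 5-ary code of length 16 with d ≥ 5 can have 81843506 codewords.


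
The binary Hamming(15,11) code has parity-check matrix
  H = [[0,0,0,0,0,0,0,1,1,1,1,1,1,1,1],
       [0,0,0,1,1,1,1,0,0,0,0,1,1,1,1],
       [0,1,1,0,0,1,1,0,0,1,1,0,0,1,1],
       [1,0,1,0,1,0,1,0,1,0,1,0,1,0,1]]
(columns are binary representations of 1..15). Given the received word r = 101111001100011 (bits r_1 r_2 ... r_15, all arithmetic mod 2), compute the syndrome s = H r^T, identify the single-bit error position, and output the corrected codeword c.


s = (0, 1, 1, 1)^T, error position = 7, corrected codeword c = 101111101100011

Compute s = H r^T mod 2 one row at a time:
  s_1 = 0 + 1 + 1 + 0 + 0 + 0 + 1 + 1 = 4 ≡ 0 (mod 2).
  s_2 = 1 + 1 + 1 + 0 + 0 + 0 + 1 + 1 = 5 ≡ 1 (mod 2).
  s_3 = 0 + 1 + 1 + 0 + 1 + 0 + 1 + 1 = 5 ≡ 1 (mod 2).
  s_4 = 1 + 1 + 1 + 0 + 1 + 0 + 0 + 1 = 5 ≡ 1 (mod 2).
s = (0, 1, 1, 1)^T — this equals column 7 of H (binary 0111), so error is at position 7.
Correct: flip bit 7 of r = 101111001100011 to get c = 101111101100011.


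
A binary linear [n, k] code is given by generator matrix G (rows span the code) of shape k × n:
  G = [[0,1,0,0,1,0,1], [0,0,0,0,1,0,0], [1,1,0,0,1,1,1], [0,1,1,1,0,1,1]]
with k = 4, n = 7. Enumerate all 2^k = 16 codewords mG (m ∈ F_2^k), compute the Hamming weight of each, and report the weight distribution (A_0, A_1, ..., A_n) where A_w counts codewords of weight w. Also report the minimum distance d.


Weight distribution: A_0 = 1, A_1 = 1, A_2 = 2, A_3 = 4, A_4 = 3, A_5 = 3, A_6 = 2. Minimum distance d = 1.

Enumerate all 2^4 = 16 messages m ∈ F_2^4.
For each, compute codeword c = mG in F_2^7, then tally its weight.
  m = 0000 → c = 0000000, weight = 0.
  m = 1000 → c = 0100101, weight = 3.
  m = 0100 → c = 0000100, weight = 1.
  m = 1100 → c = 0100001, weight = 2.
  m = 0010 → c = 1100111, weight = 5.
  m = 1010 → c = 1000010, weight = 2.
  m = 0110 → c = 1100011, weight = 4.
  m = 1110 → c = 1000110, weight = 3.
  m = 0001 → c = 0111011, weight = 5.
  m = 1001 → c = 0011110, weight = 4.
  m = 0101 → c = 0111111, weight = 6.
  m = 1101 → c = 0011010, weight = 3.
  m = 0011 → c = 1011100, weight = 4.
  m = 1011 → c = 1111001, weight = 5.
  m = 0111 → c = 1011000, weight = 3.
  m = 1111 → c = 1111101, weight = 6.
Tally weights:
  weight 0: 1 codewords.
  weight 1: 1 codewords.
  weight 2: 2 codewords.
  weight 3: 4 codewords.
  weight 4: 3 codewords.
  weight 5: 3 codewords.
  weight 6: 2 codewords.
Minimum distance d = smallest w > 0 with A_w > 0 = 1.
Sanity: Σ A_w = 16 = 2^4 = 16 ✓.


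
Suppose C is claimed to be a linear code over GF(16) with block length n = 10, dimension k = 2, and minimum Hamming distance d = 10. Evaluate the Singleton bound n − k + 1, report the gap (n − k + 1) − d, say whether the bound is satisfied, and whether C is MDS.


Singleton RHS = n − k + 1 = 9, slack = -1, bound violated (no such code; not MDS).

Singleton bound: d ≤ n − k + 1.
Here n = 10, k = 2, so n − k + 1 = 9.
Given d = 10, check d ≤ 9: NO.
Slack = (n − k + 1) − d = -1.
The slack is negative: d = 10 exceeds n − k + 1 = 9 by 1, so the Singleton bound is violated and no linear [10, 2, 10]_16 code can exist. In particular it is not MDS (MDS requires d = n − k + 1 exactly).
Description: the claimed parameters are [10, 2, 10]_16; such a code would be impossible (violates the Singleton bound).


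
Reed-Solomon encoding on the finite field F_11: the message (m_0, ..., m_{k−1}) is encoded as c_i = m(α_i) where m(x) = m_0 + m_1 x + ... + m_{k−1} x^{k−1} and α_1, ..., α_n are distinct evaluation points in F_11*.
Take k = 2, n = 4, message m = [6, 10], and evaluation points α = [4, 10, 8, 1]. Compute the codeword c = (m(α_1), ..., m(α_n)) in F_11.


c = [2, 7, 9, 5]

Message polynomial: m(x) = 6 + 10·x (mod 11).
For each evaluation point α_i, compute m(α_i) mod 11:
  α_1 = 4: Horner steps 10 → 2, so m(4) = 2.
  α_2 = 10: Horner steps 10 → 7, so m(10) = 7.
  α_3 = 8: Horner steps 10 → 9, so m(8) = 9.
  α_4 = 1: Horner steps 10 → 5, so m(1) = 5.
Codeword c = [2, 7, 9, 5] ∈ F_11^4.


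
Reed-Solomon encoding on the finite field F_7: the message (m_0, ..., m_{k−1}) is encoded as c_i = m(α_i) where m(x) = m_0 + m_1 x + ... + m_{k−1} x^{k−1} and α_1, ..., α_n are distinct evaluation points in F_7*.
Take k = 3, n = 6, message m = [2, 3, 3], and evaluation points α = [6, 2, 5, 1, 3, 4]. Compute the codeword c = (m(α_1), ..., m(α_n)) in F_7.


c = [2, 6, 1, 1, 3, 6]

Message polynomial: m(x) = 2 + 3·x + 3·x^2 (mod 7).
For each evaluation point α_i, compute m(α_i) mod 7:
  α_1 = 6: Horner steps 3 → 0 → 2, so m(6) = 2.
  α_2 = 2: Horner steps 3 → 2 → 6, so m(2) = 6.
  α_3 = 5: Horner steps 3 → 4 → 1, so m(5) = 1.
  α_4 = 1: Horner steps 3 → 6 → 1, so m(1) = 1.
  α_5 = 3: Horner steps 3 → 5 → 3, so m(3) = 3.
  α_6 = 4: Horner steps 3 → 1 → 6, so m(4) = 6.
Codeword c = [2, 6, 1, 1, 3, 6] ∈ F_7^6.


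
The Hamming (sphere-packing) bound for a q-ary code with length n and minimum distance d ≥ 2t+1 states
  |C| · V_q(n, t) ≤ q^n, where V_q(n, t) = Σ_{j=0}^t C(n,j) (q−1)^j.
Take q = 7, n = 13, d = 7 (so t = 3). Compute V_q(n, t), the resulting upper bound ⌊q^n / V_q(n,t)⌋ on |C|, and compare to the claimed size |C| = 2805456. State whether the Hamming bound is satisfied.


V_q(n, t) = 64663, q^n = 96889010407, Hamming bound = 1498368, |C| = 2805456 > bound (violated).

Step 1: Compute V_q(n, t) = Σ_{j=0}^3 C(n, j) (q−1)^j.
  j = 0: C(13,0)·(6)^0 = 1·1 = 1.
  j = 1: C(13,1)·(6)^1 = 13·6 = 78.
  j = 2: C(13,2)·(6)^2 = 78·36 = 2808.
  j = 3: C(13,3)·(6)^3 = 286·216 = 61776.
  V_q(n, t) = 1 + 78 + 2808 + 61776 = 64663.
Step 2: q^n = 7^13 = 96889010407.
Step 3: Hamming bound ⌊q^n / V_q(n,t)⌋ = ⌊96889010407/64663⌋ = 1498368.
Step 4: Compare |C| = 2805456 to 1498368: violated.
The claimed |C| lies above the Hamming bound, so no 7-ary code of length 13 with d ≥ 7 can have 2805456 codewords.


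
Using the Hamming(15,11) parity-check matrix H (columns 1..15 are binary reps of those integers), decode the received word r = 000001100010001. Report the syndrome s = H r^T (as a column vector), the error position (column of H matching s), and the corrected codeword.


s = (0, 1, 0, 1)^T, error position = 5, corrected codeword c = 000011100010001

Compute s = H r^T mod 2 one row at a time:
  s_1 = 0 + 0 + 0 + 1 + 0 + 0 + 0 + 1 = 2 ≡ 0 (mod 2).
  s_2 = 0 + 0 + 1 + 1 + 0 + 0 + 0 + 1 = 3 ≡ 1 (mod 2).
  s_3 = 0 + 0 + 1 + 1 + 0 + 1 + 0 + 1 = 4 ≡ 0 (mod 2).
  s_4 = 0 + 0 + 0 + 1 + 0 + 1 + 0 + 1 = 3 ≡ 1 (mod 2).
s = (0, 1, 0, 1)^T — this equals column 5 of H (binary 0101), so error is at position 5.
Correct: flip bit 5 of r = 000001100010001 to get c = 000011100010001.


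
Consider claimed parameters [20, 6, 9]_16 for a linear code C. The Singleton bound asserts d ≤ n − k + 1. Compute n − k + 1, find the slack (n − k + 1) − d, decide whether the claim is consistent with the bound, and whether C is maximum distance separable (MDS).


Singleton RHS = n − k + 1 = 15, slack = 6, bound satisfied, not MDS.

Singleton bound: d ≤ n − k + 1.
Here n = 20, k = 6, so n − k + 1 = 15.
Given d = 9, check d ≤ 15: YES.
Slack = (n − k + 1) − d = 6.
The code is NOT MDS (slack = 6 > 0).
Description: the claimed parameters are [20, 6, 9]_16; such a code would be non-MDS.


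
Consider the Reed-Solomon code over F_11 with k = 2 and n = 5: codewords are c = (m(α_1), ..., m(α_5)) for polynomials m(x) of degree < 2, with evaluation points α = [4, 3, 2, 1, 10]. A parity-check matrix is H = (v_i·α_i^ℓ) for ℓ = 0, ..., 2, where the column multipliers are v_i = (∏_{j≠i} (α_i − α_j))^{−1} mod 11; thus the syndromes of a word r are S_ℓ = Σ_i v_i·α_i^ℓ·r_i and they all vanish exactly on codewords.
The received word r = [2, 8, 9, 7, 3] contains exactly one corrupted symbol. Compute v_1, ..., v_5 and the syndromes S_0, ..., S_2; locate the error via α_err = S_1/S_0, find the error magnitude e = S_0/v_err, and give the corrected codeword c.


S = (10, 8, 2), error at position 2, error magnitude e = 8, c = [2, 0, 9, 7, 3].

Step 1: column multipliers v_i = (∏_{j≠i}(α_i − α_j))^{−1} mod 11.
  i = 1 (α = 4): (4−3)(4−2)(4−1)(4−10) = 1·2·3·(−6) = −36 ≡ 8, so v_1 = 8^{−1} = 7 (mod 11).
  i = 2 (α = 3): (3−4)(3−2)(3−1)(3−10) = (−1)·1·2·(−7) = 14 ≡ 3, so v_2 = 3^{−1} = 4 (mod 11).
  i = 3 (α = 2): (2−4)(2−3)(2−1)(2−10) = (−2)·(−1)·1·(−8) = −16 ≡ 6, so v_3 = 6^{−1} = 2 (mod 11).
  i = 4 (α = 1): (1−4)(1−3)(1−2)(1−10) = (−3)·(−2)·(−1)·(−9) = 54 ≡ 10, so v_4 = 10^{−1} = 10 (mod 11).
  i = 5 (α = 10): (10−4)(10−3)(10−2)(10−1) = 6·7·8·9 = 3024 ≡ 10, so v_5 = 10^{−1} = 10 (mod 11).
  v = [7, 4, 2, 10, 10].
Step 2: syndromes of r = [2, 8, 9, 7, 3] (all sums mod 11).
  S_0 = Σ v_i r_i = 7·2 + 4·8 + 2·9 + 10·7 + 10·3 = 164 ≡ 10.
  S_1 = Σ v_i α_i r_i = 7·4·2 + 4·3·8 + 2·2·9 + 10·1·7 + 10·10·3 = 558 ≡ 8.
  α_i^2 mod 11 = [5, 9, 4, 1, 1].
  S_2 = Σ v_i α_i^2 r_i = 7·5·2 + 4·9·8 + 2·4·9 + 10·1·7 + 10·1·3 = 530 ≡ 2.
  S = (10, 8, 2) ≠ 0, so r is not a codeword (an error is present).
Step 3: locate the error. For a single error e at position i, S_ℓ = v_i·e·α_i^ℓ, so α_err = S_1/S_0.
  S_0^{−1} = 10^{−1} = 10 (mod 11), so α_err = 8·10 = 80 ≡ 3 = α_2. Error position i = 2.
  Consistency check: S_2/S_1 = 2·7 = 14 ≡ 3 = α_err ✓ (single-error assumption holds).
Step 4: error magnitude e = S_0/v_2 = S_0·∏_{j≠2}(α_2 − α_j) = 10·3 = 30 ≡ 8 (mod 11).
Step 5: correct position 2: c_2 = r_2 − e = 8 − 8 ≡ 0 (mod 11). Hence c = [2, 0, 9, 7, 3].
  Check: interpolating c through the α_i gives m(x) = 5 + 2·x (degree < 2) with m(α_i) = c_i for every i, so c is indeed a codeword.


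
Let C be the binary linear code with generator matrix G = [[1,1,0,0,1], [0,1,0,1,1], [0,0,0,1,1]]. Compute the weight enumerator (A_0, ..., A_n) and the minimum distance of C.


Weight distribution: A_0 = 1, A_1 = 1, A_2 = 3, A_3 = 3. Minimum distance d = 1.

Enumerate all 2^3 = 8 messages m ∈ F_2^3.
For each, compute codeword c = mG in F_2^5, then tally its weight.
  m = 000 → c = 00000, weight = 0.
  m = 100 → c = 11001, weight = 3.
  m = 010 → c = 01011, weight = 3.
  m = 110 → c = 10010, weight = 2.
  m = 001 → c = 00011, weight = 2.
  m = 101 → c = 11010, weight = 3.
  m = 011 → c = 01000, weight = 1.
  m = 111 → c = 10001, weight = 2.
Tally weights:
  weight 0: 1 codewords.
  weight 1: 1 codewords.
  weight 2: 3 codewords.
  weight 3: 3 codewords.
Minimum distance d = smallest w > 0 with A_w > 0 = 1.
Sanity: Σ A_w = 8 = 2^3 = 8 ✓.


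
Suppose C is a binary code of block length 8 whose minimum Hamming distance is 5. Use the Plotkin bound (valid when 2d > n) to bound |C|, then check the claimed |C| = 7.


Plotkin bound M ≤ 4; given |C| = 7 > bound (violated).

Check applicability: 2d = 10, n = 8.
2d − n = 2 > 0, so Plotkin applies.
Compute d/(2d−n) = 5/2 ≈ 2.5000.
⌊d/(2d−n)⌋ = 2.
Plotkin bound: M ≤ 2·2 = 4.
Given |C| = 7, check: VIOLATED.
This |C| is above the Plotkin bound, so no binary code with n = 8, d = 5 and 7 codewords exists.


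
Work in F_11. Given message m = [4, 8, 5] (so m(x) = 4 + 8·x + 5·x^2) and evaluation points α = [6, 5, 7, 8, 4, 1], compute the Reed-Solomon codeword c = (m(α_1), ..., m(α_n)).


c = [1, 4, 8, 3, 6, 6]

Message polynomial: m(x) = 4 + 8·x + 5·x^2 (mod 11).
For each evaluation point α_i, compute m(α_i) mod 11:
  α_1 = 6: Horner steps 5 → 5 → 1, so m(6) = 1.
  α_2 = 5: Horner steps 5 → 0 → 4, so m(5) = 4.
  α_3 = 7: Horner steps 5 → 10 → 8, so m(7) = 8.
  α_4 = 8: Horner steps 5 → 4 → 3, so m(8) = 3.
  α_5 = 4: Horner steps 5 → 6 → 6, so m(4) = 6.
  α_6 = 1: Horner steps 5 → 2 → 6, so m(1) = 6.
Codeword c = [1, 4, 8, 3, 6, 6] ∈ F_11^6.


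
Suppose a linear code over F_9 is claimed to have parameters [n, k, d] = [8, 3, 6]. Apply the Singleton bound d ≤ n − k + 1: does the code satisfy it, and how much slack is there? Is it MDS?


Singleton RHS = n − k + 1 = 6, slack = 0, bound satisfied, MDS.

Singleton bound: d ≤ n − k + 1.
Here n = 8, k = 3, so n − k + 1 = 6.
Given d = 6, check d ≤ 6: YES.
Slack = (n − k + 1) − d = 0.
The code is MDS (slack = 0).
Description: the claimed parameters are [8, 3, 6]_9; such a code would be MDS (meets Singleton bound).


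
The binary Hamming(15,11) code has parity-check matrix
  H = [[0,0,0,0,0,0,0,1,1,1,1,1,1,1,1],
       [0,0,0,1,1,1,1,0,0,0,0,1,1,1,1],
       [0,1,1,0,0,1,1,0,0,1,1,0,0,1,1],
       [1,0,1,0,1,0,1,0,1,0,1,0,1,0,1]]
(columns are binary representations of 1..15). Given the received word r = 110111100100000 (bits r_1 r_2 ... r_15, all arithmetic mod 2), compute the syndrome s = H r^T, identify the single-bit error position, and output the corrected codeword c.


s = (1, 0, 0, 1)^T, error position = 9, corrected codeword c = 110111101100000

Compute s = H r^T mod 2 one row at a time:
  s_1 = 0 + 0 + 1 + 0 + 0 + 0 + 0 + 0 = 1 ≡ 1 (mod 2).
  s_2 = 1 + 1 + 1 + 1 + 0 + 0 + 0 + 0 = 4 ≡ 0 (mod 2).
  s_3 = 1 + 0 + 1 + 1 + 1 + 0 + 0 + 0 = 4 ≡ 0 (mod 2).
  s_4 = 1 + 0 + 1 + 1 + 0 + 0 + 0 + 0 = 3 ≡ 1 (mod 2).
s = (1, 0, 0, 1)^T — this equals column 9 of H (binary 1001), so error is at position 9.
Correct: flip bit 9 of r = 110111100100000 to get c = 110111101100000.


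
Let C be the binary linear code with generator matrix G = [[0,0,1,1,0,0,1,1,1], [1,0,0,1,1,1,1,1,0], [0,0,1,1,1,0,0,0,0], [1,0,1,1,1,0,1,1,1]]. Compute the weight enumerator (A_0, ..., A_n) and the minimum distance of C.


Weight distribution: A_0 = 1, A_2 = 1, A_3 = 3, A_4 = 5, A_5 = 4, A_6 = 1, A_7 = 1. Minimum distance d = 2.

Enumerate all 2^4 = 16 messages m ∈ F_2^4.
For each, compute codeword c = mG in F_2^9, then tally its weight.
  m = 0000 → c = 000000000, weight = 0.
  m = 1000 → c = 001100111, weight = 5.
  m = 0100 → c = 100111110, weight = 6.
  m = 1100 → c = 101011001, weight = 5.
  m = 0010 → c = 001110000, weight = 3.
  m = 1010 → c = 000010111, weight = 4.
  m = 0110 → c = 101001110, weight = 5.
  m = 1110 → c = 100101001, weight = 4.
  m = 0001 → c = 101110111, weight = 7.
  m = 1001 → c = 100010000, weight = 2.
  m = 0101 → c = 001001001, weight = 3.
  m = 1101 → c = 000101110, weight = 4.
  m = 0011 → c = 100000111, weight = 4.
  m = 1011 → c = 101100000, weight = 3.
  m = 0111 → c = 000111001, weight = 4.
  m = 1111 → c = 001011110, weight = 5.
Tally weights:
  weight 0: 1 codewords.
  weight 2: 1 codewords.
  weight 3: 3 codewords.
  weight 4: 5 codewords.
  weight 5: 4 codewords.
  weight 6: 1 codewords.
  weight 7: 1 codewords.
Minimum distance d = smallest w > 0 with A_w > 0 = 2.
Sanity: Σ A_w = 16 = 2^4 = 16 ✓.


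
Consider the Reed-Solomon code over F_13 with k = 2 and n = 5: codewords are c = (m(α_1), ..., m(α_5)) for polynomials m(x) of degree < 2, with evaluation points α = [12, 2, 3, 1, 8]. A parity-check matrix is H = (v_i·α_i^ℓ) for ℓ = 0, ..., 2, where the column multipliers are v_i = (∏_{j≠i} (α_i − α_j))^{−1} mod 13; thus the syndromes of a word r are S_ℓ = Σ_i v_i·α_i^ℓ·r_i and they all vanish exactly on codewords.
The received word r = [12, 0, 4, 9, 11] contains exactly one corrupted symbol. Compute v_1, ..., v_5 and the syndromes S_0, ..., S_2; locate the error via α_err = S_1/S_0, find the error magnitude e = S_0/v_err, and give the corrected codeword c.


S = (3, 10, 3), error at position 1, error magnitude e = 11, c = [1, 0, 4, 9, 11].

Step 1: column multipliers v_i = (∏_{j≠i}(α_i − α_j))^{−1} mod 13.
  i = 1 (α = 12): (12−2)(12−3)(12−1)(12−8) = 10·9·11·4 = 3960 ≡ 8, so v_1 = 8^{−1} = 5 (mod 13).
  i = 2 (α = 2): (2−12)(2−3)(2−1)(2−8) = (−10)·(−1)·1·(−6) = −60 ≡ 5, so v_2 = 5^{−1} = 8 (mod 13).
  i = 3 (α = 3): (3−12)(3−2)(3−1)(3−8) = (−9)·1·2·(−5) = 90 ≡ 12, so v_3 = 12^{−1} = 12 (mod 13).
  i = 4 (α = 1): (1−12)(1−2)(1−3)(1−8) = (−11)·(−1)·(−2)·(−7) = 154 ≡ 11, so v_4 = 11^{−1} = 6 (mod 13).
  i = 5 (α = 8): (8−12)(8−2)(8−3)(8−1) = (−4)·6·5·7 = −840 ≡ 5, so v_5 = 5^{−1} = 8 (mod 13).
  v = [5, 8, 12, 6, 8].
Step 2: syndromes of r = [12, 0, 4, 9, 11] (all sums mod 13).
  S_0 = Σ v_i r_i = 5·12 + 8·0 + 12·4 + 6·9 + 8·11 = 250 ≡ 3.
  S_1 = Σ v_i α_i r_i = 5·12·12 + 8·2·0 + 12·3·4 + 6·1·9 + 8·8·11 = 1622 ≡ 10.
  α_i^2 mod 13 = [1, 4, 9, 1, 12].
  S_2 = Σ v_i α_i^2 r_i = 5·1·12 + 8·4·0 + 12·9·4 + 6·1·9 + 8·12·11 = 1602 ≡ 3.
  S = (3, 10, 3) ≠ 0, so r is not a codeword (an error is present).
Step 3: locate the error. For a single error e at position i, S_ℓ = v_i·e·α_i^ℓ, so α_err = S_1/S_0.
  S_0^{−1} = 3^{−1} = 9 (mod 13), so α_err = 10·9 = 90 ≡ 12 = α_1. Error position i = 1.
  Consistency check: S_2/S_1 = 3·4 = 12 ≡ 12 = α_err ✓ (single-error assumption holds).
Step 4: error magnitude e = S_0/v_1 = S_0·∏_{j≠1}(α_1 − α_j) = 3·8 = 24 ≡ 11 (mod 13).
Step 5: correct position 1: c_1 = r_1 − e = 12 − 11 ≡ 1 (mod 13). Hence c = [1, 0, 4, 9, 11].
  Check: interpolating c through the α_i gives m(x) = 5 + 4·x (degree < 2) with m(α_i) = c_i for every i, so c is indeed a codeword.


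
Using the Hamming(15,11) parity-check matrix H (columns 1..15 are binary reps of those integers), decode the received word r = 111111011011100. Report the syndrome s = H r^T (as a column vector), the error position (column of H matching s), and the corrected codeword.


s = (1, 1, 0, 0)^T, error position = 12, corrected codeword c = 111111011010100

Compute s = H r^T mod 2 one row at a time:
  s_1 = 1 + 1 + 0 + 1 + 1 + 1 + 0 + 0 = 5 ≡ 1 (mod 2).
  s_2 = 1 + 1 + 1 + 0 + 1 + 1 + 0 + 0 = 5 ≡ 1 (mod 2).
  s_3 = 1 + 1 + 1 + 0 + 0 + 1 + 0 + 0 = 4 ≡ 0 (mod 2).
  s_4 = 1 + 1 + 1 + 0 + 1 + 1 + 1 + 0 = 6 ≡ 0 (mod 2).
s = (1, 1, 0, 0)^T — this equals column 12 of H (binary 1100), so error is at position 12.
Correct: flip bit 12 of r = 111111011011100 to get c = 111111011010100.


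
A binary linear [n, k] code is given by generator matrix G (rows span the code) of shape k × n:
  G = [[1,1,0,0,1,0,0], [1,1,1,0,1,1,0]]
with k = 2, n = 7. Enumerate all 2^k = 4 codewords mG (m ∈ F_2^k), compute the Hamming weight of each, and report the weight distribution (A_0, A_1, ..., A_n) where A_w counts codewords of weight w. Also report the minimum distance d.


Weight distribution: A_0 = 1, A_2 = 1, A_3 = 1, A_5 = 1. Minimum distance d = 2.

Enumerate all 2^2 = 4 messages m ∈ F_2^2.
For each, compute codeword c = mG in F_2^7, then tally its weight.
  m = 00 → c = 0000000, weight = 0.
  m = 10 → c = 1100100, weight = 3.
  m = 01 → c = 1110110, weight = 5.
  m = 11 → c = 0010010, weight = 2.
Tally weights:
  weight 0: 1 codewords.
  weight 2: 1 codewords.
  weight 3: 1 codewords.
  weight 5: 1 codewords.
Minimum distance d = smallest w > 0 with A_w > 0 = 2.
Sanity: Σ A_w = 4 = 2^2 = 4 ✓.


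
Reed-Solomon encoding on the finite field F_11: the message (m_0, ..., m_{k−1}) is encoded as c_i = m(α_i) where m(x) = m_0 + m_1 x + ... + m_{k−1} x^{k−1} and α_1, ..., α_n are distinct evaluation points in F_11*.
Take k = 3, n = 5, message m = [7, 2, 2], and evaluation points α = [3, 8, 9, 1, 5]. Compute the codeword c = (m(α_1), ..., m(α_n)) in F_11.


c = [9, 8, 0, 0, 1]

Message polynomial: m(x) = 7 + 2·x + 2·x^2 (mod 11).
For each evaluation point α_i, compute m(α_i) mod 11:
  α_1 = 3: Horner steps 2 → 8 → 9, so m(3) = 9.
  α_2 = 8: Horner steps 2 → 7 → 8, so m(8) = 8.
  α_3 = 9: Horner steps 2 → 9 → 0, so m(9) = 0.
  α_4 = 1: Horner steps 2 → 4 → 0, so m(1) = 0.
  α_5 = 5: Horner steps 2 → 1 → 1, so m(5) = 1.
Codeword c = [9, 8, 0, 0, 1] ∈ F_11^5.


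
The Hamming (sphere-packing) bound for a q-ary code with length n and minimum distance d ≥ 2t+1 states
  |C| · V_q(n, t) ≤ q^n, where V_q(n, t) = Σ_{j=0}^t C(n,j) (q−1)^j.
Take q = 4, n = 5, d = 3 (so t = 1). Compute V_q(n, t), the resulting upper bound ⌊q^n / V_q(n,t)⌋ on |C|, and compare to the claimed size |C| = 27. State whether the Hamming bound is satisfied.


V_q(n, t) = 16, q^n = 1024, Hamming bound = 64, |C| = 27 ≤ bound (satisfied).

Step 1: Compute V_q(n, t) = Σ_{j=0}^1 C(n, j) (q−1)^j.
  j = 0: C(5,0)·(3)^0 = 1·1 = 1.
  j = 1: C(5,1)·(3)^1 = 5·3 = 15.
  V_q(n, t) = 1 + 15 = 16.
Step 2: q^n = 4^5 = 1024.
Step 3: Hamming bound ⌊q^n / V_q(n,t)⌋ = ⌊1024/16⌋ = 64.
Step 4: Compare |C| = 27 to 64: satisfied.
The claimed |C| lies below the Hamming bound.


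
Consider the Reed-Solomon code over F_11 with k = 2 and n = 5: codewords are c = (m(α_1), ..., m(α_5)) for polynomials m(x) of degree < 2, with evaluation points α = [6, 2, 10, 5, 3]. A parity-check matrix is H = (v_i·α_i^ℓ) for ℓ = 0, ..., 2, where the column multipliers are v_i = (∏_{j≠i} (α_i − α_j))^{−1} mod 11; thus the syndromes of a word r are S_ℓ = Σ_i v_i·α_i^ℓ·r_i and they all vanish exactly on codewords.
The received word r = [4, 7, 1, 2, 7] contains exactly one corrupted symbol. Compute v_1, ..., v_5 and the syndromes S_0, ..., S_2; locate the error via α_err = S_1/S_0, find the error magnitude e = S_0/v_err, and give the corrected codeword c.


S = (10, 8, 2), error at position 5, error magnitude e = 9, c = [4, 7, 1, 2, 9].

Step 1: column multipliers v_i = (∏_{j≠i}(α_i − α_j))^{−1} mod 11.
  i = 1 (α = 6): (6−2)(6−10)(6−5)(6−3) = 4·(−4)·1·3 = −48 ≡ 7, so v_1 = 7^{−1} = 8 (mod 11).
  i = 2 (α = 2): (2−6)(2−10)(2−5)(2−3) = (−4)·(−8)·(−3)·(−1) = 96 ≡ 8, so v_2 = 8^{−1} = 7 (mod 11).
  i = 3 (α = 10): (10−6)(10−2)(10−5)(10−3) = 4·8·5·7 = 1120 ≡ 9, so v_3 = 9^{−1} = 5 (mod 11).
  i = 4 (α = 5): (5−6)(5−2)(5−10)(5−3) = (−1)·3·(−5)·2 = 30 ≡ 8, so v_4 = 8^{−1} = 7 (mod 11).
  i = 5 (α = 3): (3−6)(3−2)(3−10)(3−5) = (−3)·1·(−7)·(−2) = −42 ≡ 2, so v_5 = 2^{−1} = 6 (mod 11).
  v = [8, 7, 5, 7, 6].
Step 2: syndromes of r = [4, 7, 1, 2, 7] (all sums mod 11).
  S_0 = Σ v_i r_i = 8·4 + 7·7 + 5·1 + 7·2 + 6·7 = 142 ≡ 10.
  S_1 = Σ v_i α_i r_i = 8·6·4 + 7·2·7 + 5·10·1 + 7·5·2 + 6·3·7 = 536 ≡ 8.
  α_i^2 mod 11 = [3, 4, 1, 3, 9].
  S_2 = Σ v_i α_i^2 r_i = 8·3·4 + 7·4·7 + 5·1·1 + 7·3·2 + 6·9·7 = 717 ≡ 2.
  S = (10, 8, 2) ≠ 0, so r is not a codeword (an error is present).
Step 3: locate the error. For a single error e at position i, S_ℓ = v_i·e·α_i^ℓ, so α_err = S_1/S_0.
  S_0^{−1} = 10^{−1} = 10 (mod 11), so α_err = 8·10 = 80 ≡ 3 = α_5. Error position i = 5.
  Consistency check: S_2/S_1 = 2·7 = 14 ≡ 3 = α_err ✓ (single-error assumption holds).
Step 4: error magnitude e = S_0/v_5 = S_0·∏_{j≠5}(α_5 − α_j) = 10·2 = 20 ≡ 9 (mod 11).
Step 5: correct position 5: c_5 = r_5 − e = 7 − 9 ≡ 9 (mod 11). Hence c = [4, 7, 1, 2, 9].
  Check: interpolating c through the α_i gives m(x) = 3 + 2·x (degree < 2) with m(α_i) = c_i for every i, so c is indeed a codeword.


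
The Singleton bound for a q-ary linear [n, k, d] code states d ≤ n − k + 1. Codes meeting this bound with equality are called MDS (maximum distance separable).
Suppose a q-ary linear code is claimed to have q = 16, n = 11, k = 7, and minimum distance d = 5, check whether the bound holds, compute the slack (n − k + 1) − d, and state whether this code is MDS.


Singleton RHS = n − k + 1 = 5, slack = 0, bound satisfied, MDS.

Singleton bound: d ≤ n − k + 1.
Here n = 11, k = 7, so n − k + 1 = 5.
Given d = 5, check d ≤ 5: YES.
Slack = (n − k + 1) − d = 0.
The code is MDS (slack = 0).
Description: the claimed parameters are [11, 7, 5]_16; such a code would be MDS (meets Singleton bound).


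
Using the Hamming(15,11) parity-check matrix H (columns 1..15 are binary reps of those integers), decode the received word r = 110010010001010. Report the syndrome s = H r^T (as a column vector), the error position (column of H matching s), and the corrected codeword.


s = (1, 1, 0, 0)^T, error position = 12, corrected codeword c = 110010010000010

Compute s = H r^T mod 2 one row at a time:
  s_1 = 1 + 0 + 0 + 0 + 1 + 0 + 1 + 0 = 3 ≡ 1 (mod 2).
  s_2 = 0 + 1 + 0 + 0 + 1 + 0 + 1 + 0 = 3 ≡ 1 (mod 2).
  s_3 = 1 + 0 + 0 + 0 + 0 + 0 + 1 + 0 = 2 ≡ 0 (mod 2).
  s_4 = 1 + 0 + 1 + 0 + 0 + 0 + 0 + 0 = 2 ≡ 0 (mod 2).
s = (1, 1, 0, 0)^T — this equals column 12 of H (binary 1100), so error is at position 12.
Correct: flip bit 12 of r = 110010010001010 to get c = 110010010000010.


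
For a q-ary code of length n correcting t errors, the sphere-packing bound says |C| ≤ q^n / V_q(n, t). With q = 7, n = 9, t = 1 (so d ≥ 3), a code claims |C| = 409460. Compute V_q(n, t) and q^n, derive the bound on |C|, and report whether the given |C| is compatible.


V_q(n, t) = 55, q^n = 40353607, Hamming bound = 733701, |C| = 409460 ≤ bound (satisfied).

Step 1: Compute V_q(n, t) = Σ_{j=0}^1 C(n, j) (q−1)^j.
  j = 0: C(9,0)·(6)^0 = 1·1 = 1.
  j = 1: C(9,1)·(6)^1 = 9·6 = 54.
  V_q(n, t) = 1 + 54 = 55.
Step 2: q^n = 7^9 = 40353607.
Step 3: Hamming bound ⌊q^n / V_q(n,t)⌋ = ⌊40353607/55⌋ = 733701.
Step 4: Compare |C| = 409460 to 733701: satisfied.
The claimed |C| lies below the Hamming bound.


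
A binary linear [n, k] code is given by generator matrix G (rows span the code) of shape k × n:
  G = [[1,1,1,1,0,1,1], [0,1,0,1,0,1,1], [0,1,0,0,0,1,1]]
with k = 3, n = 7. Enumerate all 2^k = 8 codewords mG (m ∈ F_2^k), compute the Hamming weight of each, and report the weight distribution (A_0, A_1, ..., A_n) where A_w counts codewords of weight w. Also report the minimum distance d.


Weight distribution: A_0 = 1, A_1 = 1, A_2 = 1, A_3 = 2, A_4 = 1, A_5 = 1, A_6 = 1. Minimum distance d = 1.

Enumerate all 2^3 = 8 messages m ∈ F_2^3.
For each, compute codeword c = mG in F_2^7, then tally its weight.
  m = 000 → c = 0000000, weight = 0.
  m = 100 → c = 1111011, weight = 6.
  m = 010 → c = 0101011, weight = 4.
  m = 110 → c = 1010000, weight = 2.
  m = 001 → c = 0100011, weight = 3.
  m = 101 → c = 1011000, weight = 3.
  m = 011 → c = 0001000, weight = 1.
  m = 111 → c = 1110011, weight = 5.
Tally weights:
  weight 0: 1 codewords.
  weight 1: 1 codewords.
  weight 2: 1 codewords.
  weight 3: 2 codewords.
  weight 4: 1 codewords.
  weight 5: 1 codewords.
  weight 6: 1 codewords.
Minimum distance d = smallest w > 0 with A_w > 0 = 1.
Sanity: Σ A_w = 8 = 2^3 = 8 ✓.


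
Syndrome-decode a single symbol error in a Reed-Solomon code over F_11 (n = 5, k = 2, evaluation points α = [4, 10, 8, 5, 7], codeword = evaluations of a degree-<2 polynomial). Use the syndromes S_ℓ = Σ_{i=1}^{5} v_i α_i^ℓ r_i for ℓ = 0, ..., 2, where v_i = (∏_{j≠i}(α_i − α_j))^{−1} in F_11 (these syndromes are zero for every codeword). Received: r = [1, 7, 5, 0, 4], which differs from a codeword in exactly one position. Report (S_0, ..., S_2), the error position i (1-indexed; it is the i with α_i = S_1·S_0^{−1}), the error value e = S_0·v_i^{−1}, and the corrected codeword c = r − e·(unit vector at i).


S = (3, 4, 9), error at position 4, error magnitude e = 9, c = [1, 7, 5, 2, 4].

Step 1: column multipliers v_i = (∏_{j≠i}(α_i − α_j))^{−1} mod 11.
  i = 1 (α = 4): (4−10)(4−8)(4−5)(4−7) = (−6)·(−4)·(−1)·(−3) = 72 ≡ 6, so v_1 = 6^{−1} = 2 (mod 11).
  i = 2 (α = 10): (10−4)(10−8)(10−5)(10−7) = 6·2·5·3 = 180 ≡ 4, so v_2 = 4^{−1} = 3 (mod 11).
  i = 3 (α = 8): (8−4)(8−10)(8−5)(8−7) = 4·(−2)·3·1 = −24 ≡ 9, so v_3 = 9^{−1} = 5 (mod 11).
  i = 4 (α = 5): (5−4)(5−10)(5−8)(5−7) = 1·(−5)·(−3)·(−2) = −30 ≡ 3, so v_4 = 3^{−1} = 4 (mod 11).
  i = 5 (α = 7): (7−4)(7−10)(7−8)(7−5) = 3·(−3)·(−1)·2 = 18 ≡ 7, so v_5 = 7^{−1} = 8 (mod 11).
  v = [2, 3, 5, 4, 8].
Step 2: syndromes of r = [1, 7, 5, 0, 4] (all sums mod 11).
  S_0 = Σ v_i r_i = 2·1 + 3·7 + 5·5 + 4·0 + 8·4 = 80 ≡ 3.
  S_1 = Σ v_i α_i r_i = 2·4·1 + 3·10·7 + 5·8·5 + 4·5·0 + 8·7·4 = 642 ≡ 4.
  α_i^2 mod 11 = [5, 1, 9, 3, 5].
  S_2 = Σ v_i α_i^2 r_i = 2·5·1 + 3·1·7 + 5·9·5 + 4·3·0 + 8·5·4 = 416 ≡ 9.
  S = (3, 4, 9) ≠ 0, so r is not a codeword (an error is present).
Step 3: locate the error. For a single error e at position i, S_ℓ = v_i·e·α_i^ℓ, so α_err = S_1/S_0.
  S_0^{−1} = 3^{−1} = 4 (mod 11), so α_err = 4·4 = 16 ≡ 5 = α_4. Error position i = 4.
  Consistency check: S_2/S_1 = 9·3 = 27 ≡ 5 = α_err ✓ (single-error assumption holds).
Step 4: error magnitude e = S_0/v_4 = S_0·∏_{j≠4}(α_4 − α_j) = 3·3 = 9 ≡ 9 (mod 11).
Step 5: correct position 4: c_4 = r_4 − e = 0 − 9 ≡ 2 (mod 11). Hence c = [1, 7, 5, 2, 4].
  Check: interpolating c through the α_i gives m(x) = 8 + 1·x (degree < 2) with m(α_i) = c_i for every i, so c is indeed a codeword.


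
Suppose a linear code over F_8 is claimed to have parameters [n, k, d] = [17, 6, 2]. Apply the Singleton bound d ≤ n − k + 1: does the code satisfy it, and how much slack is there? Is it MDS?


Singleton RHS = n − k + 1 = 12, slack = 10, bound satisfied, not MDS.

Singleton bound: d ≤ n − k + 1.
Here n = 17, k = 6, so n − k + 1 = 12.
Given d = 2, check d ≤ 12: YES.
Slack = (n − k + 1) − d = 10.
The code is NOT MDS (slack = 10 > 0).
Description: the claimed parameters are [17, 6, 2]_8; such a code would be non-MDS.


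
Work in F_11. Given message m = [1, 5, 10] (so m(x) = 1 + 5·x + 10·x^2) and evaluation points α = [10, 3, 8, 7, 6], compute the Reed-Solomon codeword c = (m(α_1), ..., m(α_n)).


c = [6, 7, 10, 9, 6]

Message polynomial: m(x) = 1 + 5·x + 10·x^2 (mod 11).
For each evaluation point α_i, compute m(α_i) mod 11:
  α_1 = 10: Horner steps 10 → 6 → 6, so m(10) = 6.
  α_2 = 3: Horner steps 10 → 2 → 7, so m(3) = 7.
  α_3 = 8: Horner steps 10 → 8 → 10, so m(8) = 10.
  α_4 = 7: Horner steps 10 → 9 → 9, so m(7) = 9.
  α_5 = 6: Horner steps 10 → 10 → 6, so m(6) = 6.
Codeword c = [6, 7, 10, 9, 6] ∈ F_11^5.


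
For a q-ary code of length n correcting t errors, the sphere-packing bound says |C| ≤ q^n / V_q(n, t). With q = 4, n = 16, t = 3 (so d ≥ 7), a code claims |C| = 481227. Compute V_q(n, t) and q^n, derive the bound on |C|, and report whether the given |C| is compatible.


V_q(n, t) = 16249, q^n = 4294967296, Hamming bound = 264321, |C| = 481227 > bound (violated).

Step 1: Compute V_q(n, t) = Σ_{j=0}^3 C(n, j) (q−1)^j.
  j = 0: C(16,0)·(3)^0 = 1·1 = 1.
  j = 1: C(16,1)·(3)^1 = 16·3 = 48.
  j = 2: C(16,2)·(3)^2 = 120·9 = 1080.
  j = 3: C(16,3)·(3)^3 = 560·27 = 15120.
  V_q(n, t) = 1 + 48 + 1080 + 15120 = 16249.
Step 2: q^n = 4^16 = 4294967296.
Step 3: Hamming bound ⌊q^n / V_q(n,t)⌋ = ⌊4294967296/16249⌋ = 264321.
Step 4: Compare |C| = 481227 to 264321: violated.
The claimed |C| lies above the Hamming bound, so no 4-ary code of length 16 with d ≥ 7 can have 481227 codewords.
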